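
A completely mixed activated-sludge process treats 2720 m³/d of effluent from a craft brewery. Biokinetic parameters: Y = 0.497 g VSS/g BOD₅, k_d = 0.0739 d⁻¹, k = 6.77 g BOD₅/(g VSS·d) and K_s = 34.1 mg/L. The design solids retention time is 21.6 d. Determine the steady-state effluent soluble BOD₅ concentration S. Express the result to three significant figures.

S ≈ 1.26 mg/L

Effluent substrate depends only on kinetics and SRT: S = K_s(1 + k_d θ_c) / [θ_c(Yk − k_d) − 1] = 34.1 × (1 + 0.0739 × 21.6) / [21.6 × (0.497 × 6.77 − 0.0739) − 1] = 88.53 / 70.08 = 1.263 mg/L.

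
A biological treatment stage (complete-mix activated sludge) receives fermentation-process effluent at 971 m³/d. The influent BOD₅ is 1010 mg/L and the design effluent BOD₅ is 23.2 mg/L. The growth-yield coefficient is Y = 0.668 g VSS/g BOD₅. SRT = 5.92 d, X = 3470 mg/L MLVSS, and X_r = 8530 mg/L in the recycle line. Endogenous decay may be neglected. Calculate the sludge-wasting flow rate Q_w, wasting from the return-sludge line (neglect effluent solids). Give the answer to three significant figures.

Biomass mass balance (decay neglected): V·X = Y·Q·(S₀ − S)·θ_c, so V = 0.668 × 971 × (1010 − 23.2) × 5.92 / 3470 = 1092 m³.
θ_c = V·X/(Q_w·X_r) when wasting from the recycle, so Q_w = V·X/(θ_c·X_r) = 1092 × 3470 / (5.92 × 8530) = 75.04 m³/d.

Q_w ≈ 75.0 m³/d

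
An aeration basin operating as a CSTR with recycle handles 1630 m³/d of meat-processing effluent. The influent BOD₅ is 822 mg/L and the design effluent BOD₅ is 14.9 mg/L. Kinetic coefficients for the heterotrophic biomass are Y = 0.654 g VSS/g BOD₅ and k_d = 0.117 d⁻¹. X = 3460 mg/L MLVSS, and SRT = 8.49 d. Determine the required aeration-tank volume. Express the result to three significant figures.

V ≈ 1060 m³

From the SRT design equation V = Y Q (S₀−S) θ_c / [X (1 + k_d θ_c)] = 0.654 × 1630 × (822 − 14.9) × 8.49 / [3460 × (1 + 0.117 × 8.49)] = 7.3×10^6 / 6897 = 1059 m³.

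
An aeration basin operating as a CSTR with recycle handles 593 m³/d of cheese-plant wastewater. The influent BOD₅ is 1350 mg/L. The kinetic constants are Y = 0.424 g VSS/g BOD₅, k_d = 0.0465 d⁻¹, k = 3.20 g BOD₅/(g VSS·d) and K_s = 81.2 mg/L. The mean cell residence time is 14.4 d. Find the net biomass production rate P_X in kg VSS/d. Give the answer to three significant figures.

For a completely mixed reactor with recycle the Lawrence–McCarty relation gives S = K_s·(1 + k_d·θ_c) / [θ_c·(Y·k − k_d) − 1] = 81.2 × (1 + 0.0465 × 14.4) / [14.4 × (0.424 × 3.20 − 0.0465) − 1] = 135.6 / 17.87 = 7.587 mg/L.
The observed yield is Y_obs = Y/(1 + k_d·θ_c) = 0.424 / (1 + 0.0465 × 14.4) = 0.424 / 1.670 = 0.2540 g VSS per g BOD₅ removed.
Substrate removed = Q·(S₀ − S) = 593 m³/d × (1350 − 7.59) g/m³ = 7.96×10^5 g/d = 796.0 kg/d.
Net biomass production P_X = Y_obs × Q·(S₀ − S) = 0.2540 × 796.0 = 202.2 kg VSS/d.

P_X ≈ 202 kg VSS/d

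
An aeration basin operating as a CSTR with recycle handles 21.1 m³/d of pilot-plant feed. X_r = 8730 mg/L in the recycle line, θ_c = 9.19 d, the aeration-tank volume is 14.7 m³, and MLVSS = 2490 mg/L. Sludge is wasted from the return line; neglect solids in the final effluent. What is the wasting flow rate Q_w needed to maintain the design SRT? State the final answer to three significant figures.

Q_w ≈ 0.456 m³/d

Wasting from the return line (neglecting effluent solids): Q_w = V·X / (θ_c·X_r) = 14.70 × 2490 / (9.19 × 8730) = 0.4562 m³/d.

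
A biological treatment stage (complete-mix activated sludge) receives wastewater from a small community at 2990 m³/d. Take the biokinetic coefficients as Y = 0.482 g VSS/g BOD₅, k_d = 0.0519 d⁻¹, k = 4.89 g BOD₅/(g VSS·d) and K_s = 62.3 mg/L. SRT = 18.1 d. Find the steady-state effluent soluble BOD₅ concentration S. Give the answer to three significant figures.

For a completely mixed reactor with recycle the Lawrence–McCarty relation gives S = K_s·(1 + k_d·θ_c) / [θ_c·(Y·k − k_d) − 1] = 62.3 × (1 + 0.0519 × 18.1) / [18.1 × (0.482 × 4.89 − 0.0519) − 1] = 120.8 / 40.72 = 2.967 mg/L.

S ≈ 2.97 mg/L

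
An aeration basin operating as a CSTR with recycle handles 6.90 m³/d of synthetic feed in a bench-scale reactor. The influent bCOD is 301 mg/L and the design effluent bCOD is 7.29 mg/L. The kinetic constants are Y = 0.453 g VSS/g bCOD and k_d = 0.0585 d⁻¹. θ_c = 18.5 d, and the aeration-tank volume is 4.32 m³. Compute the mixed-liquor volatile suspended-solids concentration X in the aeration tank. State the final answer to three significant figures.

Solving the biomass balance for X: X = Y Q (S₀−S) θ_c / [V (1+k_d θ_c)] = 0.453 × 6.90 × (301 − 7.29) × 18.5 / [4.32 × (1 + 0.0585 × 18.5)] = 1888 mg/L.

X ≈ 1890 mg/L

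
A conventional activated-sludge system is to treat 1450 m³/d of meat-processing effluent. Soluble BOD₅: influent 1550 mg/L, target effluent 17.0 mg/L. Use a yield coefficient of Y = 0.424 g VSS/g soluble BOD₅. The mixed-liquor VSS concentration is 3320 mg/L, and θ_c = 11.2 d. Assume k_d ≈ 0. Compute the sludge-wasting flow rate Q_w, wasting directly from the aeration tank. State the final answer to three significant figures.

Biomass mass balance (decay neglected): V·X = Y·Q·(S₀ − S)·θ_c, so V = 0.424 × 1450 × (1550 − 17.0) × 11.2 / 3320 = 3179 m³.
With mixed-liquor wasting, θ_c = V/Q_w, so Q_w = V/θ_c = 3179/11.2 = 283.9 m³/d.

Q_w ≈ 284 m³/d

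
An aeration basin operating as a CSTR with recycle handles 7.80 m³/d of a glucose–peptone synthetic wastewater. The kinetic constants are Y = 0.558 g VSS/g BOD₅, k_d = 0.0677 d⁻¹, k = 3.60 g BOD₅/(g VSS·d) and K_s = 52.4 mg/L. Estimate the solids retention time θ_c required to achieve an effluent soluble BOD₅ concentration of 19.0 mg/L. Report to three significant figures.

θ_c ≈ 2.14 d

Specific growth rate at S = 19.0 mg/L: μ = YkS/(K_s+S) = 0.558·3.60·19.0/(52.4+19.0) = 0.5346 d⁻¹.
1/θ_c = 0.5346 − 0.0677 = 0.4669 d⁻¹, so θ_c = 2.142 d.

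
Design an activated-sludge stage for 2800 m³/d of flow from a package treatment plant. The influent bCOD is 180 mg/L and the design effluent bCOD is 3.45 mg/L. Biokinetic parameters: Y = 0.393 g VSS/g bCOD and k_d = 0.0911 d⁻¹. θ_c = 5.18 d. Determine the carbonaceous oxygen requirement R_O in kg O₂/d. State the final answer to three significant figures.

Y_obs = Y / (1 + k_d θ_c) = 0.393 / (1 + 0.0911 × 5.18) = 0.393 / 1.472 = 0.2670.
Q·(S₀ − S) = 2800 × (180 − 3.45) × 10⁻³ = 494.3 kg/d removed.
P_X = Y_obs·Q·(S₀ − S) = 0.2670 × 494.3 = 132.0 kg VSS/d.
R_O = Q·(S₀ − S) − 1.42·P_X = 494.3 − 1.42 × 132.0 = 306.9 kg O₂/d.

R_O ≈ 307 kg O₂/d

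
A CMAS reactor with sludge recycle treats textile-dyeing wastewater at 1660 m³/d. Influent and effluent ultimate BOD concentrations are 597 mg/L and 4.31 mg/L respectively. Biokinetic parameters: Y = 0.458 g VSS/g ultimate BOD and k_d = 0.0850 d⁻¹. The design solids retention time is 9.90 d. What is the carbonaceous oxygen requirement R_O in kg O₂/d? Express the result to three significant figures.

Y_obs = Y / (1 + k_d θ_c) = 0.458 / (1 + 0.0850 × 9.90) = 0.458 / 1.842 = 0.2487.
Q·(S₀ − S) = 1660 × (597 − 4.31) × 10⁻³ = 983.9 kg/d removed.
Net sludge production P_X = 0.2487 × 983.9 = 244.7 kg VSS/d.
R_O = Q·(S₀ − S) − 1.42·P_X = 983.9 − 1.42 × 244.7 = 636.4 kg O₂/d.

R_O ≈ 636 kg O₂/d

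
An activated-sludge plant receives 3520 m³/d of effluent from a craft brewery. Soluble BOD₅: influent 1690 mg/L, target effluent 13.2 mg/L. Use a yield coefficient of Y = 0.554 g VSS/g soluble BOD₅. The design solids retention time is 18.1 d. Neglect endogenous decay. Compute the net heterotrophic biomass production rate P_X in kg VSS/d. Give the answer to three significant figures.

Since k_d ≈ 0, Y_obs = Y = 0.554 g VSS/g soluble BOD₅.
ΔS = 1690 − 13.2 = 1677 mg/L, so the substrate removal rate is 3520 × 1677/1000 = 5902 kg soluble BOD₅/d.
P_X = Y_obs · Q(S₀ − S) = 0.5540 × 5902 = 3270 kg VSS/d.

P_X ≈ 3270 kg VSS/d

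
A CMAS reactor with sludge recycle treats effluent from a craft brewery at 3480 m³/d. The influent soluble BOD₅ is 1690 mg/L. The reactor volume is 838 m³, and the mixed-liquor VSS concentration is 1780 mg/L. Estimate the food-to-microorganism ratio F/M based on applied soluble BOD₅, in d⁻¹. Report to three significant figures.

F/M ≈ 3.94 d⁻¹

F/M = Q·S₀ / (V·X) = 3480 × 1690 / (838.0 × 1780) = 3.943 g soluble BOD₅·(g VSS·d)⁻¹.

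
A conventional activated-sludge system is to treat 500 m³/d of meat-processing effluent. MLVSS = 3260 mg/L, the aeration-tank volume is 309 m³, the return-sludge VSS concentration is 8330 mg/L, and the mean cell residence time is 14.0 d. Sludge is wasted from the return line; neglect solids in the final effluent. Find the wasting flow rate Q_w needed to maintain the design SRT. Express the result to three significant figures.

Wasting from the return line (neglecting effluent solids): Q_w = V·X / (θ_c·X_r) = 309.0 × 3260 / (14.0 × 8330) = 8.638 m³/d.

Q_w ≈ 8.64 m³/d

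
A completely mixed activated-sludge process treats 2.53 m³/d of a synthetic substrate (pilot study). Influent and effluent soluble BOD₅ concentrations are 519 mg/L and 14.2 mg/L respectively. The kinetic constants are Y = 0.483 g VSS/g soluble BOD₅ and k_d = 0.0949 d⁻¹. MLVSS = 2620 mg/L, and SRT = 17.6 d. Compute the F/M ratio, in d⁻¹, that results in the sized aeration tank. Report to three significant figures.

F/M ≈ 0.323 d⁻¹

Rearranging the biomass balance for a CMAS with decay, V = Y·Q·ΔS·θ_c / [X·(1+k_d θ_c)] = 0.483 × 2.53 × (519 − 14.2) × 17.6 / [2620 × (1 + 0.0949 × 17.6)] = 1.09×10^4 / 6996 = 1.552 m³.
Food-to-microorganism ratio F/M = Q S₀ / (V X) = 2.53 × 519 / (1.552 × 2620) = 0.3230 d⁻¹.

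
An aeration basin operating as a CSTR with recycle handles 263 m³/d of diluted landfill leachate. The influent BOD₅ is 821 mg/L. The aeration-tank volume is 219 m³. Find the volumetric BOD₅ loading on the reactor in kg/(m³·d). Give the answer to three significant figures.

Applied BOD₅ load per unit volume = Q·S₀/V = (263 × 821/1000)/219.0 = 0.9859 kg BOD₅·m⁻³·d⁻¹.

L_v ≈ 0.986 kg BOD₅/(m³·d)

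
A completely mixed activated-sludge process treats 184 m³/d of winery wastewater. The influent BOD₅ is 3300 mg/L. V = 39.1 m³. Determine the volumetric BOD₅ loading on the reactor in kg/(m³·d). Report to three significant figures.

L_v = Q S₀ / V = 184 × 3300 × 10⁻³ / 39.10 = 15.53 kg/(m³·d).

L_v ≈ 15.5 kg BOD₅/(m³·d)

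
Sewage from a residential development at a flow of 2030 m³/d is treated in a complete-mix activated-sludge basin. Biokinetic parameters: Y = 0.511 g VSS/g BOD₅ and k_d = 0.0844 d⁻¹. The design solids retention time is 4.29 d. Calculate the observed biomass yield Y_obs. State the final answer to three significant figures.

Correct the yield for decay: Y_obs = Y/(1 + k_d θ_c) = 0.511 / (1 + 0.0844 × 4.29) = 0.511 / 1.362 = 0.3752.

Y_obs ≈ 0.375 g VSS/g BOD₅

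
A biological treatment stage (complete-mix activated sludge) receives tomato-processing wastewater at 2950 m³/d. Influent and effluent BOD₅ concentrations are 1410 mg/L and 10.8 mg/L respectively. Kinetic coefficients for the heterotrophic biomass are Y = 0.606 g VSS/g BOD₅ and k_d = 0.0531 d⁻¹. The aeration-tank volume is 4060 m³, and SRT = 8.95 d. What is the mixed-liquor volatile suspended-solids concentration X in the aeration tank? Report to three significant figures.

Solving the biomass balance for X: X = Y Q (S₀−S) θ_c / [V (1+k_d θ_c)] = 0.606 × 2950 × (1410 − 10.8) × 8.95 / [4060 × (1 + 0.0531 × 8.95)] = 3738 mg/L.

X ≈ 3740 mg/L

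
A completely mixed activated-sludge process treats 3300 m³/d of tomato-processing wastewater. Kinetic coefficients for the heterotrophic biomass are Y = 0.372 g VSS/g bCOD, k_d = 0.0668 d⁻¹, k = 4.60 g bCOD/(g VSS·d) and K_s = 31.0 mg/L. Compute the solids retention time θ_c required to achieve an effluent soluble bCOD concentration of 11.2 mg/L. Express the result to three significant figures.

Specific growth rate at S = 11.2 mg/L: μ = YkS/(K_s+S) = 0.372·4.60·11.2/(31.0+11.2) = 0.4542 d⁻¹.
1/θ_c = 0.4542 − 0.0668 = 0.3874 d⁻¹, so θ_c = 2.582 d.

θ_c ≈ 2.58 d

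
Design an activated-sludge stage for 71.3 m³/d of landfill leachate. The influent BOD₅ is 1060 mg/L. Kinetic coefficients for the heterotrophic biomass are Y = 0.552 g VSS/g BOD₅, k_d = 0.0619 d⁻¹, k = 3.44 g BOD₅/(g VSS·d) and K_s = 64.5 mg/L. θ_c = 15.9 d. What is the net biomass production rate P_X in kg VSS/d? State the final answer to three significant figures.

For a completely mixed reactor with recycle the Lawrence–McCarty relation gives S = K_s·(1 + k_d·θ_c) / [θ_c·(Y·k − k_d) − 1] = 64.5 × (1 + 0.0619 × 15.9) / [15.9 × (0.552 × 3.44 − 0.0619) − 1] = 128.0 / 28.21 = 4.537 mg/L.
Correct the yield for decay: Y_obs = Y/(1 + k_d θ_c) = 0.552 / (1 + 0.0619 × 15.9) = 0.552 / 1.984 = 0.2782.
ΔS = 1060 − 4.54 = 1055 mg/L, so the substrate removal rate is 71.3 × 1055/1000 = 75.25 kg BOD₅/d.
Biomass produced: P_X = Y_obs·Q·ΔS = 0.2782 × 75.25 ≈ 20.94 kg VSS/d.

P_X ≈ 20.9 kg VSS/d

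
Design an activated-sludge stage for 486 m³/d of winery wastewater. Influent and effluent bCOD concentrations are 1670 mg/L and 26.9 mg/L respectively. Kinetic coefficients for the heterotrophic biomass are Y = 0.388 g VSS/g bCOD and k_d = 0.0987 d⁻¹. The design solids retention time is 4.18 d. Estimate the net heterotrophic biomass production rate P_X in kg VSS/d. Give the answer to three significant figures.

P_X ≈ 219 kg VSS/d

The observed yield is Y_obs = Y/(1 + k_d·θ_c) = 0.388 / (1 + 0.0987 × 4.18) = 0.388 / 1.413 = 0.2747 g VSS per g bCOD removed.
Substrate removed = Q·(S₀ − S) = 486 m³/d × (1670 − 26.9) g/m³ = 7.99×10^5 g/d = 798.5 kg/d.
So the net sludge growth is P_X = 0.2747 × 798.5 = 219.3 kg VSS/d.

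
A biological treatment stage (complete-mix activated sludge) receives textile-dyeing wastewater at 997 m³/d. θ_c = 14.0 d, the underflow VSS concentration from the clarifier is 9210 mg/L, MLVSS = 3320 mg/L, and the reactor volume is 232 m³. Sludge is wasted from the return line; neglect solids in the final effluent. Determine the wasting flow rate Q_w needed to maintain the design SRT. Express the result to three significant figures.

θ_c = V·X/(Q_w·X_r) when wasting from the recycle, so Q_w = V·X/(θ_c·X_r) = 232.0 × 3320 / (14.0 × 9210) = 5.974 m³/d.

Q_w ≈ 5.97 m³/d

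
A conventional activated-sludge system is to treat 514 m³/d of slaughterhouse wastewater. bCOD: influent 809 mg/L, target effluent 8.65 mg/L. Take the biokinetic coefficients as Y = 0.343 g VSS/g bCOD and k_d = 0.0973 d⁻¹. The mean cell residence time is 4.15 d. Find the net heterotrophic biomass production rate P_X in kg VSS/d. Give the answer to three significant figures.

P_X ≈ 101 kg VSS/d

Correct the yield for decay: Y_obs = Y/(1 + k_d θ_c) = 0.343 / (1 + 0.0973 × 4.15) = 0.343 / 1.404 = 0.2443.
ΔS = 809 − 8.65 = 800.4 mg/L, so the substrate removal rate is 514 × 800.4/1000 = 411.4 kg bCOD/d.
P_X = Y_obs · Q(S₀ − S) = 0.2443 × 411.4 = 100.5 kg VSS/d.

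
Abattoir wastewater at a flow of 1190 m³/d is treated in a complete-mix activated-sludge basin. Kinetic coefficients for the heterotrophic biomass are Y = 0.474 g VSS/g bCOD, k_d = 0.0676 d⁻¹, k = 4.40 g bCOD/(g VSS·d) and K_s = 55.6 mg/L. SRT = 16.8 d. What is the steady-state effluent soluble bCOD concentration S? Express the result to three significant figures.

For a completely mixed reactor with recycle the Lawrence–McCarty relation gives S = K_s·(1 + k_d·θ_c) / [θ_c·(Y·k − k_d) − 1] = 55.6 × (1 + 0.0676 × 16.8) / [16.8 × (0.474 × 4.40 − 0.0676) − 1] = 118.7 / 32.90 = 3.609 mg/L.

S ≈ 3.61 mg/L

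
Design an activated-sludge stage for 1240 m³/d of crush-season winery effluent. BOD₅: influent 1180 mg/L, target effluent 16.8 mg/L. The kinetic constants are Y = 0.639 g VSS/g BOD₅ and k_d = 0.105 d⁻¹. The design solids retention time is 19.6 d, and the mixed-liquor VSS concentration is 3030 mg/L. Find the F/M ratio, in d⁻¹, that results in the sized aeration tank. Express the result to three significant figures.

From the SRT design equation V = Y Q (S₀−S) θ_c / [X (1 + k_d θ_c)] = 0.639 × 1240 × (1180 − 16.8) × 19.6 / [3030 × (1 + 0.105 × 19.6)] = 1.81×10^7 / 9266 = 1950 m³.
F/M = Q·S₀ / (V·X) = 1240 × 1180 / (1950 × 3030) = 0.2477 g BOD₅·(g VSS·d)⁻¹.

F/M ≈ 0.248 d⁻¹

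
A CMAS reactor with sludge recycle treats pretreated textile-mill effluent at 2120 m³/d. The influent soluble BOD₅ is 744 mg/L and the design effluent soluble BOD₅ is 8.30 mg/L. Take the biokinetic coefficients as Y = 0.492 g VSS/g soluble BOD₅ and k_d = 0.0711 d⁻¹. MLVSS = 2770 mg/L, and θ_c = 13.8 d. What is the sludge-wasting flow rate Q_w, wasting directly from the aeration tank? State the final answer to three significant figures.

Q_w ≈ 140 m³/d

From the SRT design equation V = Y Q (S₀−S) θ_c / [X (1 + k_d θ_c)] = 0.492 × 2120 × (744 − 8.30) × 13.8 / [2770 × (1 + 0.0711 × 13.8)] = 1.06×10^7 / 5488 = 1930 m³.
Wasting from the aeration tank: Q_w = V / θ_c = 1930 / 13.8 = 139.8 m³/d.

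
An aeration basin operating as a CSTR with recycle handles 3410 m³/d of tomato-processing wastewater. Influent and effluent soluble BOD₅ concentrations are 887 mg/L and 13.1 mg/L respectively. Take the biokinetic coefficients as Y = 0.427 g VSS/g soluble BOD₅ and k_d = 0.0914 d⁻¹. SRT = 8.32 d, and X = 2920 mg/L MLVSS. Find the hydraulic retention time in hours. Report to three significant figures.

τ ≈ 14.5 h

Steady-state biomass mass balance: V·X·(1 + k_d·θ_c) = Y·Q·(S₀ − S)·θ_c, so V = 0.427 × 3410 × (887 − 13.1) × 8.32 / [2920 × (1 + 0.0914 × 8.32)] = 1.06×10^7 / 5141 = 2059 m³.
HRT = V/Q = 2059 m³ / 3410 m³·d⁻¹ = 0.6040 d × 24 = 14.49 h.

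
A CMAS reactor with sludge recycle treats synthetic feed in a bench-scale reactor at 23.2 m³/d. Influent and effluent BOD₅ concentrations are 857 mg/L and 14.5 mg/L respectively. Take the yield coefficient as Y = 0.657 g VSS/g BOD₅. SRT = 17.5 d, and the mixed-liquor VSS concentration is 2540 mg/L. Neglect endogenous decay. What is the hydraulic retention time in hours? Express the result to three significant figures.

Biomass mass balance (decay neglected): V·X = Y·Q·(S₀ − S)·θ_c, so V = 0.657 × 23.2 × (857 − 14.5) × 17.5 / 2540 = 88.48 m³.
τ = V/Q = 88.48/23.2 = 3.814 d, or 91.53 h.

τ ≈ 91.5 h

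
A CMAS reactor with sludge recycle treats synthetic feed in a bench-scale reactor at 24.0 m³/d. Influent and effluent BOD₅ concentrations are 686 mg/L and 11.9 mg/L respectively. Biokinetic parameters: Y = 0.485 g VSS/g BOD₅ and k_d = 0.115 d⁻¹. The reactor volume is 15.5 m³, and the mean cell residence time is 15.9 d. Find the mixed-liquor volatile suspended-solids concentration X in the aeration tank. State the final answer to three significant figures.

From V·X·(1 + k_d·θ_c) = Y·Q·(S₀ − S)·θ_c: X = 0.485 × 24.0 × (686 − 11.9) × 15.9 / [15.5 × (1 + 0.115 × 15.9)] = 2846 mg/L.

X ≈ 2850 mg/L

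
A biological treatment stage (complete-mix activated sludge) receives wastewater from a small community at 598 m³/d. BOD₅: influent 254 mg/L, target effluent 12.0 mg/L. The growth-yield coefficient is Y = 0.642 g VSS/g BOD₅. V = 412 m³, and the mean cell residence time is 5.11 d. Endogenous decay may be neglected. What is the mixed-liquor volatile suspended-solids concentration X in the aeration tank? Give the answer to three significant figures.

X ≈ 1150 mg/L

From V·X = Y·Q·(S₀ − S)·θ_c (decay neglected): X = 0.642 × 598 × (254 − 12.0) × 5.11 / 412 = 1152 mg/L.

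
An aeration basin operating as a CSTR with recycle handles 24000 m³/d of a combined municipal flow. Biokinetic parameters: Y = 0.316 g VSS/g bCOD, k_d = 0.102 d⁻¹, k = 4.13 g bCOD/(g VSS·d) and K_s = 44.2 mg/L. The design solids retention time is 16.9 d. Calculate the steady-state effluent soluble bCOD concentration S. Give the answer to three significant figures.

S ≈ 6.23 mg/L

For a completely mixed reactor with recycle the Lawrence–McCarty relation gives S = K_s·(1 + k_d·θ_c) / [θ_c·(Y·k − k_d) − 1] = 44.2 × (1 + 0.102 × 16.9) / [16.9 × (0.316 × 4.13 − 0.102) − 1] = 120.4 / 19.33 = 6.228 mg/L.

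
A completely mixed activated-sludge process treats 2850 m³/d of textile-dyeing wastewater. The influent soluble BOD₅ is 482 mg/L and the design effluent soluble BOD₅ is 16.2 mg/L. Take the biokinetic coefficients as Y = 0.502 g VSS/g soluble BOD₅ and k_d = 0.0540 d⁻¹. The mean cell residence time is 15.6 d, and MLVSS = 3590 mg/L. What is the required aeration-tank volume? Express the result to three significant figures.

V ≈ 1570 m³

Rearranging the biomass balance for a CMAS with decay, V = Y·Q·ΔS·θ_c / [X·(1+k_d θ_c)] = 0.502 × 2850 × (482 − 16.2) × 15.6 / [3590 × (1 + 0.0540 × 15.6)] = 1.04×10^7 / 6614 = 1572 m³.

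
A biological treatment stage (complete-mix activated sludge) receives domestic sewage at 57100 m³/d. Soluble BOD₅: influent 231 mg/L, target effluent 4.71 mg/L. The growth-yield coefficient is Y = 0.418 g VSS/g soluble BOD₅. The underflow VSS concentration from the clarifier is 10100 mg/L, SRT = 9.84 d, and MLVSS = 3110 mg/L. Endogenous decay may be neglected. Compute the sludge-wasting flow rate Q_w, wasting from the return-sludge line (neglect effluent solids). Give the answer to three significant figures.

Q_w ≈ 535 m³/d

Biomass mass balance (decay neglected): V·X = Y·Q·(S₀ − S)·θ_c, so V = 0.418 × 57100 × (231 − 4.71) × 9.84 / 3110 = 17089 m³.
Q_w = (V·X)/(θ_c X_r) = 17089 × 3110 / (9.84 × 10100) = 534.8 m³/d.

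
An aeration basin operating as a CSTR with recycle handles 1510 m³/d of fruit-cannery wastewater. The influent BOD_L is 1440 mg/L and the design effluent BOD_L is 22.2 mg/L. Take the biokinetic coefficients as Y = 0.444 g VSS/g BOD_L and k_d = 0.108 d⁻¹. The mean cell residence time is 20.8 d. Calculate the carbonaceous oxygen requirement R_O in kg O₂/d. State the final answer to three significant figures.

R_O ≈ 1730 kg O₂/d

The observed yield is Y_obs = Y/(1 + k_d·θ_c) = 0.444 / (1 + 0.108 × 20.8) = 0.444 / 3.246 = 0.1368 g VSS per g BOD_L removed.
ΔS = 1440 − 22.2 = 1418 mg/L, so the substrate removal rate is 1510 × 1418/1000 = 2141 kg BOD_L/d.
Net sludge production P_X = 0.1368 × 2141 = 292.8 kg VSS/d.
Carbonaceous O₂ demand = substrate oxidised − cell-mass equivalent = 2141 − 1.42 × 292.8 = 1725 kg O₂/d.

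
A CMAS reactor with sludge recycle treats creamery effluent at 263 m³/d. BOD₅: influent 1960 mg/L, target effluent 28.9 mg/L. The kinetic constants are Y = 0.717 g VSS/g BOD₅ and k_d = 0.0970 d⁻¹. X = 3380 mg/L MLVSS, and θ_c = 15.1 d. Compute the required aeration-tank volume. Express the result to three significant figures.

V ≈ 660 m³

From the SRT design equation V = Y Q (S₀−S) θ_c / [X (1 + k_d θ_c)] = 0.717 × 263 × (1960 − 28.9) × 15.1 / [3380 × (1 + 0.0970 × 15.1)] = 5.5×10^6 / 8331 = 660.0 m³.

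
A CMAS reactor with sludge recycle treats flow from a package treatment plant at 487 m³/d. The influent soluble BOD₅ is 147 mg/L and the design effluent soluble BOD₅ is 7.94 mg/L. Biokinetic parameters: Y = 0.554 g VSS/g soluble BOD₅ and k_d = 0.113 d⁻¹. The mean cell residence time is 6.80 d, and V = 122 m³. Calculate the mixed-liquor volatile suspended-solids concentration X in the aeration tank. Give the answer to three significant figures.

From V·X·(1 + k_d·θ_c) = Y·Q·(S₀ − S)·θ_c: X = 0.554 × 487 × (147 − 7.94) × 6.80 / [122 × (1 + 0.113 × 6.80)] = 1183 mg/L.

X ≈ 1180 mg/L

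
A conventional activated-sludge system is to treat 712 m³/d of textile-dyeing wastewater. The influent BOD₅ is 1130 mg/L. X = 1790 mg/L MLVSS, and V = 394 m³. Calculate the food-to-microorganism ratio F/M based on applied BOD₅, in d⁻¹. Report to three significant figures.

Food-to-microorganism ratio F/M = Q S₀ / (V X) = 712 × 1130 / (394.0 × 1790) = 1.141 d⁻¹.

F/M ≈ 1.14 d⁻¹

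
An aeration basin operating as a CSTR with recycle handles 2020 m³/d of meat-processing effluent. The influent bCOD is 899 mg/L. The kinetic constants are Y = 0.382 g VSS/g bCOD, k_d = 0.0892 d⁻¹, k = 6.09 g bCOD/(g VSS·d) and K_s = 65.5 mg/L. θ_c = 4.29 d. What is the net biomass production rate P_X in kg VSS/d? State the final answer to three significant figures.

Effluent substrate depends only on kinetics and SRT: S = K_s(1 + k_d θ_c) / [θ_c(Yk − k_d) − 1] = 65.5 × (1 + 0.0892 × 4.29) / [4.29 × (0.382 × 6.09 − 0.0892) − 1] = 90.56 / 8.598 = 10.53 mg/L.
Y_obs = Y / (1 + k_d θ_c) = 0.382 / (1 + 0.0892 × 4.29) = 0.382 / 1.383 = 0.2763.
Mass of bCOD removed per day: Q(S₀ − S) = 2020 × 888.5 g/m³ = 1795 kg/d.
Biomass produced: P_X = Y_obs·Q·ΔS = 0.2763 × 1795 ≈ 495.9 kg VSS/d.

P_X ≈ 496 kg VSS/d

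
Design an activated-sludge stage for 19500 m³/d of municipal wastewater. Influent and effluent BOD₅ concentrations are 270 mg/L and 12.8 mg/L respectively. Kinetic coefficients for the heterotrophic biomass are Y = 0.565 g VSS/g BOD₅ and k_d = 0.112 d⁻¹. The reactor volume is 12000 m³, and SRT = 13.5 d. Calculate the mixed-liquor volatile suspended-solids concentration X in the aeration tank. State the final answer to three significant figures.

X ≈ 1270 mg/L

X = Y·Q·ΔS·θ_c / [V·(1 + k_d θ_c)] = 0.565 × 19500 × (270 − 12.8) × 13.5 / [12000 × (1 + 0.112 × 13.5)] = 1269 mg/L.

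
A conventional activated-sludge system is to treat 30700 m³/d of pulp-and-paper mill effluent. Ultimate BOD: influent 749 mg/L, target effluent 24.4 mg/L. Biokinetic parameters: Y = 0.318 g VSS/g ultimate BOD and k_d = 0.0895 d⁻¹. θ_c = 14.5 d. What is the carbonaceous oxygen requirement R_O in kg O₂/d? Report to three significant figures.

R_O ≈ 17900 kg O₂/d

Observed yield with endogenous decay: Y_obs = Y / (1 + k_d·θ_c) = 0.318 / (1 + 0.0895 × 14.5) = 0.318 / 2.298 = 0.1384 g VSS/g ultimate BOD.
Mass of ultimate BOD removed per day: Q(S₀ − S) = 30700 × 724.6 g/m³ = 22245 kg/d.
Biomass synthesised: P_X = Y_obs × 22245 = 3079 kg VSS/d.
R_O = Q·(S₀ − S) − 1.42·P_X = 22245 − 1.42 × 3079 = 17874 kg O₂/d.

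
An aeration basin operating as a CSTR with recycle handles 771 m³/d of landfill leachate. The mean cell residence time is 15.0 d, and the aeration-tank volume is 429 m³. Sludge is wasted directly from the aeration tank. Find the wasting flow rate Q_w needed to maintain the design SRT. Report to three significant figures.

Wasting from the aeration tank: Q_w = V / θ_c = 429.0 / 15.0 = 28.60 m³/d.

Q_w ≈ 28.6 m³/d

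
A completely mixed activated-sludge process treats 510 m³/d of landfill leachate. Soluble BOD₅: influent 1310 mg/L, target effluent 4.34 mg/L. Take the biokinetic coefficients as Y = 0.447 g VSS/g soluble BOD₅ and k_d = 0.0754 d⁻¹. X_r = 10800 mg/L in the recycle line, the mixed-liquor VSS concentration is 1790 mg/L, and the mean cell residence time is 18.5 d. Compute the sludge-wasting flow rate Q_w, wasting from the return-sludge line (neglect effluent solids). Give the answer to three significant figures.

Q_w ≈ 11.5 m³/d

From the SRT design equation V = Y Q (S₀−S) θ_c / [X (1 + k_d θ_c)] = 0.447 × 510 × (1310 − 4.34) × 18.5 / [1790 × (1 + 0.0754 × 18.5)] = 5.51×10^6 / 4287 = 1285 m³.
Wasting from the return line (neglecting effluent solids): Q_w = V·X / (θ_c·X_r) = 1285 × 1790 / (18.5 × 10800) = 11.51 m³/d.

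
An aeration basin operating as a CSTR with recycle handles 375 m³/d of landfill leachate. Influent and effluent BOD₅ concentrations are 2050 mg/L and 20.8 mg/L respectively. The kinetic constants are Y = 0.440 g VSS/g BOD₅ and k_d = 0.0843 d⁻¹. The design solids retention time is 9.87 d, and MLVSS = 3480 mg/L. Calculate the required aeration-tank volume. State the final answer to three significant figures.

V ≈ 518 m³

Steady-state biomass mass balance: V·X·(1 + k_d·θ_c) = Y·Q·(S₀ − S)·θ_c, so V = 0.440 × 375 × (2050 − 20.8) × 9.87 / [3480 × (1 + 0.0843 × 9.87)] = 3.3×10^6 / 6376 = 518.3 m³.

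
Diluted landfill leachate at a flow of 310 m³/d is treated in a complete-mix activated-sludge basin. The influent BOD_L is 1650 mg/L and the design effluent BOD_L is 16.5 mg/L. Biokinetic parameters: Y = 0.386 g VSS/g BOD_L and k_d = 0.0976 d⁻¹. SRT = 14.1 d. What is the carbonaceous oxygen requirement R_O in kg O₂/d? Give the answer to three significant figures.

R_O ≈ 390 kg O₂/d

Y_obs = Y / (1 + k_d θ_c) = 0.386 / (1 + 0.0976 × 14.1) = 0.386 / 2.376 = 0.1624.
Q·(S₀ − S) = 310 × (1650 − 16.5) × 10⁻³ = 506.4 kg/d removed.
P_X = Y_obs·Q·(S₀ − S) = 0.1624 × 506.4 = 82.26 kg VSS/d.
R_O = Q·ΔS − 1.42 P_X = 506.4 − 116.8 = 389.6 kg O₂/d.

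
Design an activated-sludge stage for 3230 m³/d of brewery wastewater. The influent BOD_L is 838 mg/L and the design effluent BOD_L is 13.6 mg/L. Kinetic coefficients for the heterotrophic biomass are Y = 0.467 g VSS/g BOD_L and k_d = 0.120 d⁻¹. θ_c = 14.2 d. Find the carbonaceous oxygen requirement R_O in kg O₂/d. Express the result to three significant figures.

Y_obs = Y / (1 + k_d θ_c) = 0.467 / (1 + 0.120 × 14.2) = 0.467 / 2.704 = 0.1727.
Mass of BOD_L removed per day: Q(S₀ − S) = 3230 × 824.4 g/m³ = 2663 kg/d.
Biomass synthesised: P_X = Y_obs × 2663 = 459.9 kg VSS/d.
R_O = Q·ΔS − 1.42 P_X = 2663 − 653.0 = 2010 kg O₂/d.

R_O ≈ 2010 kg O₂/d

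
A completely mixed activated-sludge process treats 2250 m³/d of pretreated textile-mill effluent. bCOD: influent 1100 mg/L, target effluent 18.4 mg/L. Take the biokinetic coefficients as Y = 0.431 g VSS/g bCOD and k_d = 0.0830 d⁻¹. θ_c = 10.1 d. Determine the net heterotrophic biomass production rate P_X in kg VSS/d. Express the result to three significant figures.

The observed yield is Y_obs = Y/(1 + k_d·θ_c) = 0.431 / (1 + 0.0830 × 10.1) = 0.431 / 1.838 = 0.2345 g VSS per g bCOD removed.
Q·(S₀ − S) = 2250 × (1100 − 18.4) × 10⁻³ = 2434 kg/d removed.
Net biomass production P_X = Y_obs × Q·(S₀ − S) = 0.2345 × 2434 = 570.6 kg VSS/d.

P_X ≈ 571 kg VSS/d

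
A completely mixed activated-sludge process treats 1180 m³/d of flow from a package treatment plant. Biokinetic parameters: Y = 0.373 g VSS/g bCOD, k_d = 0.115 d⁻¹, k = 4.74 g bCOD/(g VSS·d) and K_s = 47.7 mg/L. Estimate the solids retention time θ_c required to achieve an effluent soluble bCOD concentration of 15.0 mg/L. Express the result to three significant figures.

θ_c ≈ 3.25 d

From 1/θ_c = Y·k·S/(K_s + S) − k_d: Y·k·S/(K_s+S) = 0.373 × 4.74 × 15.0 / (47.7 + 15.0) = 0.4230 d⁻¹.
Then 1/θ_c = μ − k_d = 0.4230 − 0.115 = 0.3080 d⁻¹, giving θ_c = 3.247 d.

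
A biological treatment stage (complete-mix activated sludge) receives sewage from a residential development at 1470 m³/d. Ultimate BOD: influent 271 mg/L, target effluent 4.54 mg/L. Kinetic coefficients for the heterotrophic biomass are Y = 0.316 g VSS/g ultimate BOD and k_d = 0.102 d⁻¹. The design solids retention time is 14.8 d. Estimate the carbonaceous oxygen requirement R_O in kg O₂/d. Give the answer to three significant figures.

The observed yield is Y_obs = Y/(1 + k_d·θ_c) = 0.316 / (1 + 0.102 × 14.8) = 0.316 / 2.510 = 0.1259 g VSS per g ultimate BOD removed.
Substrate removed = Q·(S₀ − S) = 1470 m³/d × (271 − 4.54) g/m³ = 3.92×10^5 g/d = 391.7 kg/d.
P_X = Y_obs·Q·(S₀ − S) = 0.1259 × 391.7 = 49.32 kg VSS/d.
R_O = Q·ΔS − 1.42 P_X = 391.7 − 70.04 = 321.7 kg O₂/d.

R_O ≈ 322 kg O₂/d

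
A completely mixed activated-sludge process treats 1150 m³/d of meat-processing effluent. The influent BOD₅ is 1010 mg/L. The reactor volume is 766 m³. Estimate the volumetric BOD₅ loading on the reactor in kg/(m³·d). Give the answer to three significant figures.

Applied BOD₅ load per unit volume = Q·S₀/V = (1150 × 1010/1000)/766.0 = 1.516 kg BOD₅·m⁻³·d⁻¹.

L_v ≈ 1.52 kg BOD₅/(m³·d)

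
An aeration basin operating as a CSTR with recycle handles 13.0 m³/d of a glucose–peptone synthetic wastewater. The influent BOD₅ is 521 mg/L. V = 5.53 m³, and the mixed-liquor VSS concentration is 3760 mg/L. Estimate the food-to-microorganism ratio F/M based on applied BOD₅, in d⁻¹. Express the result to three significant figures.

F/M ≈ 0.326 d⁻¹

F/M = applied load / biomass = Q·S₀/(V·X) = 13.0 × 521 / (5.530 × 3760) = 0.3257 d⁻¹.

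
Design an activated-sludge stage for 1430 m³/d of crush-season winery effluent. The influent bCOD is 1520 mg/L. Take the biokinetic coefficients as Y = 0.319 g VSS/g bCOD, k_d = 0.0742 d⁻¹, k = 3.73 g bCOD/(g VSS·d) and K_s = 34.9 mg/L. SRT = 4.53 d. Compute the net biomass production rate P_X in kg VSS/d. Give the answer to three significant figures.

For a completely mixed reactor with recycle the Lawrence–McCarty relation gives S = K_s·(1 + k_d·θ_c) / [θ_c·(Y·k − k_d) − 1] = 34.9 × (1 + 0.0742 × 4.53) / [4.53 × (0.319 × 3.73 − 0.0742) − 1] = 46.63 / 4.054 = 11.50 mg/L.
The observed yield is Y_obs = Y/(1 + k_d·θ_c) = 0.319 / (1 + 0.0742 × 4.53) = 0.319 / 1.336 = 0.2387 g VSS per g bCOD removed.
ΔS = 1520 − 11.5 = 1508 mg/L, so the substrate removal rate is 1430 × 1508/1000 = 2157 kg bCOD/d.
P_X = Y_obs · Q(S₀ − S) = 0.2387 × 2157 = 515.0 kg VSS/d.

P_X ≈ 515 kg VSS/d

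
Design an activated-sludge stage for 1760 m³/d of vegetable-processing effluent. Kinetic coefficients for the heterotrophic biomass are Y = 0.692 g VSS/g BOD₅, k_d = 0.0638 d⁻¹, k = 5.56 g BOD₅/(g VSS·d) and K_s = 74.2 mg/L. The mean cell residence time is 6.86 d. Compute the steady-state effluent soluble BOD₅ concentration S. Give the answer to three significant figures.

Effluent substrate depends only on kinetics and SRT: S = K_s(1 + k_d θ_c) / [θ_c(Yk − k_d) − 1] = 74.2 × (1 + 0.0638 × 6.86) / [6.86 × (0.692 × 5.56 − 0.0638) − 1] = 106.7 / 24.96 = 4.274 mg/L.

S ≈ 4.27 mg/L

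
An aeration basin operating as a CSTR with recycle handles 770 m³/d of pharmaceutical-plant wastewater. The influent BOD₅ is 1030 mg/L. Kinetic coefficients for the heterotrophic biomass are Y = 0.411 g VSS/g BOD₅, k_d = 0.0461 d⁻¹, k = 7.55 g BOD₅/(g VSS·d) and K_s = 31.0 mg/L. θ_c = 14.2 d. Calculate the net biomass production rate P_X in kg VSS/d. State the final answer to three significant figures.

P_X ≈ 197 kg VSS/d

For a completely mixed reactor with recycle the Lawrence–McCarty relation gives S = K_s·(1 + k_d·θ_c) / [θ_c·(Y·k − k_d) − 1] = 31.0 × (1 + 0.0461 × 14.2) / [14.2 × (0.411 × 7.55 − 0.0461) − 1] = 51.29 / 42.41 = 1.209 mg/L.
Observed yield with endogenous decay: Y_obs = Y / (1 + k_d·θ_c) = 0.411 / (1 + 0.0461 × 14.2) = 0.411 / 1.655 = 0.2484 g VSS/g BOD₅.
Q·(S₀ − S) = 770 × (1030 − 1.21) × 10⁻³ = 792.2 kg/d removed.
So the net sludge growth is P_X = 0.2484 × 792.2 = 196.8 kg VSS/d.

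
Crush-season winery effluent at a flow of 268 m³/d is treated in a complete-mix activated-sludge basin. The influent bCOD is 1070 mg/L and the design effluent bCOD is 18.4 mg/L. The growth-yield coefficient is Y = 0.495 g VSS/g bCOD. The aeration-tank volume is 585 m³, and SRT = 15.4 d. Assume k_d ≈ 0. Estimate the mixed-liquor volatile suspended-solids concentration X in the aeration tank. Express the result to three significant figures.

X = Y·Q·ΔS·θ_c / V = 0.495 × 268 × (1070 − 18.4) × 15.4 / 585 = 3672 mg/L.

X ≈ 3670 mg/L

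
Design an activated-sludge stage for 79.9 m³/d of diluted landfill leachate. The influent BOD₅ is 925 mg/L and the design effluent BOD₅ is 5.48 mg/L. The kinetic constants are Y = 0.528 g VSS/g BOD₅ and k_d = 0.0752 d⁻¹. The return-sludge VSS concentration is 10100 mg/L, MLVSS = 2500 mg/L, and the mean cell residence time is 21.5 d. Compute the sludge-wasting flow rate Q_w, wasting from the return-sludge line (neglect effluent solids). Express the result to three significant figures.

Q_w ≈ 1.47 m³/d

Rearranging the biomass balance for a CMAS with decay, V = Y·Q·ΔS·θ_c / [X·(1+k_d θ_c)] = 0.528 × 79.9 × (925 − 5.48) × 21.5 / [2500 × (1 + 0.0752 × 21.5)] = 8.34×10^5 / 6542 = 127.5 m³.
Q_w = (V·X)/(θ_c X_r) = 127.5 × 2500 / (21.5 × 10100) = 1.468 m³/d.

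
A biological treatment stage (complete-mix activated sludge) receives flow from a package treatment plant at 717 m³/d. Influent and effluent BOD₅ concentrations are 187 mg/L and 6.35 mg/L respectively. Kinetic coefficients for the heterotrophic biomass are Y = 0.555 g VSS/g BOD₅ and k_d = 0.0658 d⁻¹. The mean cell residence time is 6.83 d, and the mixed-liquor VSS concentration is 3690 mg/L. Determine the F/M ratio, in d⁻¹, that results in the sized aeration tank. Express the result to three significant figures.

F/M ≈ 0.396 d⁻¹

Steady-state biomass mass balance: V·X·(1 + k_d·θ_c) = Y·Q·(S₀ − S)·θ_c, so V = 0.555 × 717 × (187 − 6.35) × 6.83 / [3690 × (1 + 0.0658 × 6.83)] = 4.91×10^5 / 5348 = 91.80 m³.
F/M = applied load / biomass = Q·S₀/(V·X) = 717 × 187 / (91.80 × 3690) = 0.3958 d⁻¹.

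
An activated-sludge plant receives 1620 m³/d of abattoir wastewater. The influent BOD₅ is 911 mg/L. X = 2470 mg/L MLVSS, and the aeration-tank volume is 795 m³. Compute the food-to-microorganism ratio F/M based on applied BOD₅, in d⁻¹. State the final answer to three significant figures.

F/M ≈ 0.752 d⁻¹

F/M = Q·S₀ / (V·X) = 1620 × 911 / (795.0 × 2470) = 0.7516 g BOD₅·(g VSS·d)⁻¹.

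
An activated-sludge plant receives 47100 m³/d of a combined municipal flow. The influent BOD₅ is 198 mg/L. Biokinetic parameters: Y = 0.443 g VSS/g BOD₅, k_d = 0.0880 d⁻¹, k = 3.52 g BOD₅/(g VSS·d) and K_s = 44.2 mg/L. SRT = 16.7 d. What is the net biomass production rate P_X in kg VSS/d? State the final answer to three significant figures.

For a completely mixed reactor with recycle the Lawrence–McCarty relation gives S = K_s·(1 + k_d·θ_c) / [θ_c·(Y·k − k_d) − 1] = 44.2 × (1 + 0.0880 × 16.7) / [16.7 × (0.443 × 3.52 − 0.0880) − 1] = 109.2 / 23.57 = 4.631 mg/L.
Y_obs = Y / (1 + k_d θ_c) = 0.443 / (1 + 0.0880 × 16.7) = 0.443 / 2.470 = 0.1794.
Mass of BOD₅ removed per day: Q(S₀ − S) = 47100 × 193.4 g/m³ = 9108 kg/d.
Net biomass production P_X = Y_obs × Q·(S₀ − S) = 0.1794 × 9108 = 1634 kg VSS/d.

P_X ≈ 1630 kg VSS/d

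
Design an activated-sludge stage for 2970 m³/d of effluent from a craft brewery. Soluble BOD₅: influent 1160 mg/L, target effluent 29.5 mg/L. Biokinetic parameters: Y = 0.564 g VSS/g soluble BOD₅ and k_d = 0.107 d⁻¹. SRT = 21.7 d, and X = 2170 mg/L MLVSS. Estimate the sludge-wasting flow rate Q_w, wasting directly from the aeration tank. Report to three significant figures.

Q_w ≈ 263 m³/d

From the SRT design equation V = Y Q (S₀−S) θ_c / [X (1 + k_d θ_c)] = 0.564 × 2970 × (1160 − 29.5) × 21.7 / [2170 × (1 + 0.107 × 21.7)] = 4.11×10^7 / 7209 = 5701 m³.
With mixed-liquor wasting, θ_c = V/Q_w, so Q_w = V/θ_c = 5701/21.7 = 262.7 m³/d.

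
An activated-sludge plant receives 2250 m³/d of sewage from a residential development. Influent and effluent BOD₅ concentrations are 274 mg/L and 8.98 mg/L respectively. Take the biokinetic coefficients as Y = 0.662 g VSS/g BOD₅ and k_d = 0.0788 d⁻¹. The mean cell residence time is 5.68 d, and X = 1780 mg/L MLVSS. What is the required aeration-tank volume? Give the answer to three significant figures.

V ≈ 870 m³

Rearranging the biomass balance for a CMAS with decay, V = Y·Q·ΔS·θ_c / [X·(1+k_d θ_c)] = 0.662 × 2250 × (274 − 8.98) × 5.68 / [1780 × (1 + 0.0788 × 5.68)] = 2.24×10^6 / 2577 = 870.2 m³.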